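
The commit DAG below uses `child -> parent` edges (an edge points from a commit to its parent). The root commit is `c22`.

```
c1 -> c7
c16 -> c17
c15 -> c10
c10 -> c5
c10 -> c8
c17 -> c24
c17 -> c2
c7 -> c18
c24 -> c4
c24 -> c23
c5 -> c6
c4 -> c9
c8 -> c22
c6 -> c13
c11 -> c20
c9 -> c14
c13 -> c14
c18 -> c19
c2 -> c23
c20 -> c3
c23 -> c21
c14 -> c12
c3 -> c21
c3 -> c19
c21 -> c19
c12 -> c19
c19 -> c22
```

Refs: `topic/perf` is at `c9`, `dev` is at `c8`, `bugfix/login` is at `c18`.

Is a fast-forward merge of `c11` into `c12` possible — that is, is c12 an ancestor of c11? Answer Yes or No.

No

A fast-forward from c12 to c11 is possible iff c12 is an ancestor of c11.
Ancestors of c11: {c11, c19, c20, c21, c22, c3}.
c12 is not among them, so fast-forward is not possible.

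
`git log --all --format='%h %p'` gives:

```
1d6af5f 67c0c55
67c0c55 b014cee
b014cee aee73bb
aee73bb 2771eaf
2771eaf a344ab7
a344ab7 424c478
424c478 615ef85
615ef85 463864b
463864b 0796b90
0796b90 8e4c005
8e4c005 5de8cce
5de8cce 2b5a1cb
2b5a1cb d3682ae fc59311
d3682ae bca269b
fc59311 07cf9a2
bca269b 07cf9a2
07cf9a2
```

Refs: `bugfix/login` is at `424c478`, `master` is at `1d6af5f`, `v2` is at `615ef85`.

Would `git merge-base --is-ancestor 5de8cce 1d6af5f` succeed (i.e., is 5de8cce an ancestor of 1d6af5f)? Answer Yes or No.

Ancestors of 1d6af5f (commits reachable by following parents): {0796b90, 07cf9a2, 1d6af5f, 2771eaf, 2b5a1cb, 424c478, 463864b, 5de8cce, 615ef85, 67c0c55, 8e4c005, a344ab7, aee73bb, b014cee, bca269b, d3682ae, fc59311}.
5de8cce is in that set, so it is an ancestor of 1d6af5f.

Yes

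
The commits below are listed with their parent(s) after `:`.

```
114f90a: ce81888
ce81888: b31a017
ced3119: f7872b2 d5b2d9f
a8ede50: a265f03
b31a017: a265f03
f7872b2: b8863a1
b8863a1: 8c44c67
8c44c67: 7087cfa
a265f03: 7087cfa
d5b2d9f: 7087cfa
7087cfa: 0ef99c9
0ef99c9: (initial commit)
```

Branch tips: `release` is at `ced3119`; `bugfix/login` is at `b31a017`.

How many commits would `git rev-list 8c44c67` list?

3

Walking parent pointers from 8c44c67: reachable set = {0ef99c9, 7087cfa, 8c44c67}.
That is 3 commits.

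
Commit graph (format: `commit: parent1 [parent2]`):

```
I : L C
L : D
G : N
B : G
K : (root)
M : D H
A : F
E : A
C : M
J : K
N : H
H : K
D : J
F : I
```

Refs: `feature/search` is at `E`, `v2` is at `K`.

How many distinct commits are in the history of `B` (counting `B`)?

5

Walking parent pointers from B: reachable set = {B, G, H, K, N}.
That is 5 commits.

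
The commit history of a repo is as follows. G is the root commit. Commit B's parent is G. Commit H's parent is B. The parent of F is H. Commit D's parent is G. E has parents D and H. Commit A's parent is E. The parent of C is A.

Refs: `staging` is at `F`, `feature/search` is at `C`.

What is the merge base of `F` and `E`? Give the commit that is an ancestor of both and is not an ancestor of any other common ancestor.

Ancestors of F: {B, F, G, H}.
Ancestors of E: {B, D, E, G, H}.
Common ancestors: {B, G, H}.
Among these, H is not an ancestor of any other common ancestor — it is the merge base.

H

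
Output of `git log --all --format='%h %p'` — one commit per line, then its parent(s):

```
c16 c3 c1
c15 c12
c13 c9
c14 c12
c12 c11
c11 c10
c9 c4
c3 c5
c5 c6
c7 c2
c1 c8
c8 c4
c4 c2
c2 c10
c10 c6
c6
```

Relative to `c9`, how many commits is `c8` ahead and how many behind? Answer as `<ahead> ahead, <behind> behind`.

1 ahead, 1 behind

Reachable from c8: {c10, c2, c4, c6, c8}.
Reachable from c9: {c10, c2, c4, c6, c9}.
Only in c8's history (ahead): {c8} — 1.
Only in c9's history (behind): {c9} — 1.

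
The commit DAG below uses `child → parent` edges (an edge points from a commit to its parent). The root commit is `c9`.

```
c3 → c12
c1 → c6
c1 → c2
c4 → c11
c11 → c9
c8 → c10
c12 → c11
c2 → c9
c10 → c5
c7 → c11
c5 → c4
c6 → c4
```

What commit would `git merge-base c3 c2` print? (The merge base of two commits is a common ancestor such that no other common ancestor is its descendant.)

c9

Ancestors of c3: {c11, c12, c3, c9}.
Ancestors of c2: {c2, c9}.
Common ancestors: {c9}.
The only common ancestor is c9, so it is the merge base.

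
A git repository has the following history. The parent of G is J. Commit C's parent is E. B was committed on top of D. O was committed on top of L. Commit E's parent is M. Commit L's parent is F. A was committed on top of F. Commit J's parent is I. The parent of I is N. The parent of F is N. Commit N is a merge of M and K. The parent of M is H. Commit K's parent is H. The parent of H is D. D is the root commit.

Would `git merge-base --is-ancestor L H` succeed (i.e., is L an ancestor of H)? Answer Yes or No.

Ancestors of H: {D, H}.
L is not in that set, so it is not an ancestor of H.

No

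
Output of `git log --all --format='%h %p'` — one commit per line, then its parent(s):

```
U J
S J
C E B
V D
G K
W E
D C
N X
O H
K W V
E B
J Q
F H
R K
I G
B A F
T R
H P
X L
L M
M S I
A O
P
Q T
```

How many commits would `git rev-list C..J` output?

Reachable from J: {A, B, C, D, E, F, H, J, K, O, P, Q, R, T, V, W}.
Reachable from C: {A, B, C, E, F, H, O, P}.
In J's history but not C's: {D, J, K, Q, R, T, V, W} — 8 commits.

8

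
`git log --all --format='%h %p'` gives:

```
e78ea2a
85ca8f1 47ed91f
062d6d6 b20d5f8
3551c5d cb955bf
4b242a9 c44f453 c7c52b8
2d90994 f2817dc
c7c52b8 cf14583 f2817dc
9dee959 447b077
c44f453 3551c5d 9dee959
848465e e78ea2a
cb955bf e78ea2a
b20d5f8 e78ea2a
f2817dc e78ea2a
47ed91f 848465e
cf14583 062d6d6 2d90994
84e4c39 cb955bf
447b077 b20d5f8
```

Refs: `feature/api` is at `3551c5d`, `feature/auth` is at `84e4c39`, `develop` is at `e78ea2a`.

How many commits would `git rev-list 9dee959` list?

4

Walking parent pointers from 9dee959: reachable set = {447b077, 9dee959, b20d5f8, e78ea2a}.
That is 4 commits.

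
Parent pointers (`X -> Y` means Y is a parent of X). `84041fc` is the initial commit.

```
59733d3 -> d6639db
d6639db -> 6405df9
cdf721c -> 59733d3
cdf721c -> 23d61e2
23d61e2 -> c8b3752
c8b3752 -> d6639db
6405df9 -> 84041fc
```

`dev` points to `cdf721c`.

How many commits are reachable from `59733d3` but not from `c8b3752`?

1

Reachable from 59733d3: {59733d3, 6405df9, 84041fc, d6639db}.
Reachable from c8b3752: {6405df9, 84041fc, c8b3752, d6639db}.
In 59733d3's history but not c8b3752's: {59733d3} — 1 commit.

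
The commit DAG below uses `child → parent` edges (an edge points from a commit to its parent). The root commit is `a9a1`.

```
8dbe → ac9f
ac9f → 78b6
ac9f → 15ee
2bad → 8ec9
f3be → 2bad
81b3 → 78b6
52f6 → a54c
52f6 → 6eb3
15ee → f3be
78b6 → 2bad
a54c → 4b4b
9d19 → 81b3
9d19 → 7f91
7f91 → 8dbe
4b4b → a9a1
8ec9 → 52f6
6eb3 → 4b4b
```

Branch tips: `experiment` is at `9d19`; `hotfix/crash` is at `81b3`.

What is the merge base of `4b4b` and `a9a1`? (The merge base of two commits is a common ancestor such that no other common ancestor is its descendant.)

a9a1

Ancestors of 4b4b: {4b4b, a9a1}.
Ancestors of a9a1: {a9a1}.
Common ancestors: {a9a1}.
The only common ancestor is a9a1, so it is the merge base.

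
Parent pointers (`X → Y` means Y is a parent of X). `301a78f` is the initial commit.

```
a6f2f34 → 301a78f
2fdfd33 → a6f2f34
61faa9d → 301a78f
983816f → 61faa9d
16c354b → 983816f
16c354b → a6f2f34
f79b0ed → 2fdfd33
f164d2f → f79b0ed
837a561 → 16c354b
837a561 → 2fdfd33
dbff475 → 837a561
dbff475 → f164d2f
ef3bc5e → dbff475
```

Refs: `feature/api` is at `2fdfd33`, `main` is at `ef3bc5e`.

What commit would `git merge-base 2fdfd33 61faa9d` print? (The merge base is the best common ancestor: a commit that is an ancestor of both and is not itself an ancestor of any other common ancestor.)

Ancestors of 2fdfd33: {2fdfd33, 301a78f, a6f2f34}.
Ancestors of 61faa9d: {301a78f, 61faa9d}.
Common ancestors: {301a78f}.
The only common ancestor is 301a78f, so it is the merge base.

301a78f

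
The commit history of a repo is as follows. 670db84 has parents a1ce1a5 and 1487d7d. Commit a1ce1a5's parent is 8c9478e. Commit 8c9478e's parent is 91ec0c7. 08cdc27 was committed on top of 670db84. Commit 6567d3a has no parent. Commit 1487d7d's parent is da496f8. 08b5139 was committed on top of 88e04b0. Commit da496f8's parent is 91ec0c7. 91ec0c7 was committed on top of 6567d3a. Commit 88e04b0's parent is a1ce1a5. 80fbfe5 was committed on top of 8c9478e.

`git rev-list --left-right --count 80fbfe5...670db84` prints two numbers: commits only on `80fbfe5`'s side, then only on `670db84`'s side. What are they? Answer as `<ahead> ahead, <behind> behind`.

1 ahead, 4 behind

Reachable from 80fbfe5: {6567d3a, 80fbfe5, 8c9478e, 91ec0c7}.
Reachable from 670db84: {1487d7d, 6567d3a, 670db84, 8c9478e, 91ec0c7, a1ce1a5, da496f8}.
Only in 80fbfe5's history (ahead): {80fbfe5} — 1.
Only in 670db84's history (behind): {1487d7d, 670db84, a1ce1a5, da496f8} — 4.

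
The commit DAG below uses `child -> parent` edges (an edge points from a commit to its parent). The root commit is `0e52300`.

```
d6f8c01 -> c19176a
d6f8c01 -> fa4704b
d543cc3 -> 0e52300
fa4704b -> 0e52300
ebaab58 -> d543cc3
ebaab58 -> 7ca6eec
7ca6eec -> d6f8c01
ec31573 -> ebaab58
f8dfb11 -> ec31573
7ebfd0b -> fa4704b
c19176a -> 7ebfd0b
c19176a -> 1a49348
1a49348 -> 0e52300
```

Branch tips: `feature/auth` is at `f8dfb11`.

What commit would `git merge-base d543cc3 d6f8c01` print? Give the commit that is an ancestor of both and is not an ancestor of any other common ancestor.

Ancestors of d543cc3: {0e52300, d543cc3}.
Ancestors of d6f8c01: {0e52300, 1a49348, 7ebfd0b, c19176a, d6f8c01, fa4704b}.
Common ancestors: {0e52300}.
The only common ancestor is 0e52300, so it is the merge base.

0e52300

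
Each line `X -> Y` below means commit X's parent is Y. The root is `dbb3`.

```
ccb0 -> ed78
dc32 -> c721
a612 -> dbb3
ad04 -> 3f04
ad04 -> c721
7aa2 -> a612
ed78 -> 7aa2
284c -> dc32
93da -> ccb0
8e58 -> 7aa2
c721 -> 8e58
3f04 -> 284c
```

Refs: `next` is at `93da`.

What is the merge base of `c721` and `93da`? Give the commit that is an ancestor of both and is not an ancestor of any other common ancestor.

Ancestors of c721: {7aa2, 8e58, a612, c721, dbb3}.
Ancestors of 93da: {7aa2, 93da, a612, ccb0, dbb3, ed78}.
Common ancestors: {7aa2, a612, dbb3}.
Among these, 7aa2 is not an ancestor of any other common ancestor — it is the merge base.

7aa2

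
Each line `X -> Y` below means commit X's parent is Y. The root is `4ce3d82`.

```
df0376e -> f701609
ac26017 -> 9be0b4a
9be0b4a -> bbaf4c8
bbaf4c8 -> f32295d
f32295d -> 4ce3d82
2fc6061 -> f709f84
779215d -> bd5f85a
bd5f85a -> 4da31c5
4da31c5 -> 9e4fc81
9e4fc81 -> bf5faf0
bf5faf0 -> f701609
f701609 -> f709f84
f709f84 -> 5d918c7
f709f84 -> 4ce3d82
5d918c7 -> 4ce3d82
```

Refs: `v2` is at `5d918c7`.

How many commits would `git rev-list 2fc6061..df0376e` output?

2

Reachable from df0376e: {4ce3d82, 5d918c7, df0376e, f701609, f709f84}.
Reachable from 2fc6061: {2fc6061, 4ce3d82, 5d918c7, f709f84}.
In df0376e's history but not 2fc6061's: {df0376e, f701609} — 2 commits.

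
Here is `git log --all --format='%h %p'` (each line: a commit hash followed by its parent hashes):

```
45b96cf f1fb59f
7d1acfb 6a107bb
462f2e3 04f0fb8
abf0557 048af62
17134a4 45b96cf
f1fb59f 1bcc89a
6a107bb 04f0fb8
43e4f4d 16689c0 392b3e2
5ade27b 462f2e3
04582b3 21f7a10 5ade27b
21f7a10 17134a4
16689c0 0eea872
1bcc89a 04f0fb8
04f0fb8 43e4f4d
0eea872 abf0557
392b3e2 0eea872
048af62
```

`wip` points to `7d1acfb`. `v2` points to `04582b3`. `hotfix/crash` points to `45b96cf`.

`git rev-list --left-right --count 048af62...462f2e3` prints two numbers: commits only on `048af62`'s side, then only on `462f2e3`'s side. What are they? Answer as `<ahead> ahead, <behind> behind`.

0 ahead, 7 behind

Reachable from 048af62: {048af62}.
Reachable from 462f2e3: {048af62, 04f0fb8, 0eea872, 16689c0, 392b3e2, 43e4f4d, 462f2e3, abf0557}.
Only in 048af62's history (ahead): {} — 0.
Only in 462f2e3's history (behind): {04f0fb8, 0eea872, 16689c0, 392b3e2, 43e4f4d, 462f2e3, abf0557} — 7.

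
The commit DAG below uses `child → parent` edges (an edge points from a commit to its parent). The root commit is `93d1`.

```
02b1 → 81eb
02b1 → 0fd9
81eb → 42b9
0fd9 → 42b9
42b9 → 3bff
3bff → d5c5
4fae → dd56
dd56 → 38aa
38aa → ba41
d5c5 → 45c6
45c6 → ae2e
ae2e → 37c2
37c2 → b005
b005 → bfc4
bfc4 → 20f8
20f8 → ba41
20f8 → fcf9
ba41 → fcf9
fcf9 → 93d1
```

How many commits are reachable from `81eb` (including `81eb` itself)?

Walking parent pointers from 81eb: reachable set = {20f8, 37c2, 3bff, 42b9, 45c6, 81eb, 93d1, ae2e, b005, ba41, bfc4, d5c5, fcf9}.
That is 13 commits.

13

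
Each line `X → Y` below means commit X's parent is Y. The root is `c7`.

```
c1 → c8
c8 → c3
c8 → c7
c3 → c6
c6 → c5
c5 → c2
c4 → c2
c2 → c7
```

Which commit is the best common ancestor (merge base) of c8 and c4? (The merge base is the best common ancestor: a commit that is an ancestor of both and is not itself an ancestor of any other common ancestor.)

Ancestors of c8: {c2, c3, c5, c6, c7, c8}.
Ancestors of c4: {c2, c4, c7}.
Common ancestors: {c2, c7}.
Among these, c2 is not an ancestor of any other common ancestor — it is the merge base.

c2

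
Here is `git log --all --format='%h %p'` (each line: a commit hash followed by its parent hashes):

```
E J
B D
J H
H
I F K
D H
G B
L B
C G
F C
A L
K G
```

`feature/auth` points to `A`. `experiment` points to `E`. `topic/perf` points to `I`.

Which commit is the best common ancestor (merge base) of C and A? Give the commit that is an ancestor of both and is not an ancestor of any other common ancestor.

Ancestors of C: {B, C, D, G, H}.
Ancestors of A: {A, B, D, H, L}.
Common ancestors: {B, D, H}.
Among these, B is not an ancestor of any other common ancestor — it is the merge base.

B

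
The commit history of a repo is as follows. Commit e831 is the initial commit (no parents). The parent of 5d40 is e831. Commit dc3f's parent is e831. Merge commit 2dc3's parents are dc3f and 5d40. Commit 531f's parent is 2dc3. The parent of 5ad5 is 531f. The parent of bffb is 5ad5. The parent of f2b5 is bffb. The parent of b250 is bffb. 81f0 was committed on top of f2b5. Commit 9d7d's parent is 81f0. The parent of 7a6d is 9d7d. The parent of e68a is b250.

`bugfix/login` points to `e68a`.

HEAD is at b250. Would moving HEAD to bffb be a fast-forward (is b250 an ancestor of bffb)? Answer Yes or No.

No

A fast-forward from b250 to bffb is possible iff b250 is an ancestor of bffb.
Ancestors of bffb: {2dc3, 531f, 5ad5, 5d40, bffb, dc3f, e831}.
b250 is not among them, so fast-forward is not possible.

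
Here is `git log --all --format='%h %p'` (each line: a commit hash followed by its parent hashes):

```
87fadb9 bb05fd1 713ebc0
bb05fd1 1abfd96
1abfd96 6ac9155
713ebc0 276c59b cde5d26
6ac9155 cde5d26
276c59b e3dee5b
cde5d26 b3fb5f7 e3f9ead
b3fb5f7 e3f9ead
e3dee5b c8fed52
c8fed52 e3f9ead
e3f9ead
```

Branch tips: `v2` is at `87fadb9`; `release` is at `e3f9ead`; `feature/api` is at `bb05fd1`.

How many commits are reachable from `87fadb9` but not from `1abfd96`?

Reachable from 87fadb9: {1abfd96, 276c59b, 6ac9155, 713ebc0, 87fadb9, b3fb5f7, bb05fd1, c8fed52, cde5d26, e3dee5b, e3f9ead}.
Reachable from 1abfd96: {1abfd96, 6ac9155, b3fb5f7, cde5d26, e3f9ead}.
In 87fadb9's history but not 1abfd96's: {276c59b, 713ebc0, 87fadb9, bb05fd1, c8fed52, e3dee5b} — 6 commits.

6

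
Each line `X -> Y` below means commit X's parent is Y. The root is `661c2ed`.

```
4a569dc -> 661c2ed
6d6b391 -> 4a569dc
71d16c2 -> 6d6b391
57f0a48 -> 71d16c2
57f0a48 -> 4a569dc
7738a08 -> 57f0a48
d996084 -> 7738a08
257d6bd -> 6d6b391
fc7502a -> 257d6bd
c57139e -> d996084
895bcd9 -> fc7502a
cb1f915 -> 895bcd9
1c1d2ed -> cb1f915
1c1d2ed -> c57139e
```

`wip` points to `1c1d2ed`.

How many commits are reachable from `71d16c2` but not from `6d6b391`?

1

Reachable from 71d16c2: {4a569dc, 661c2ed, 6d6b391, 71d16c2}.
Reachable from 6d6b391: {4a569dc, 661c2ed, 6d6b391}.
In 71d16c2's history but not 6d6b391's: {71d16c2} — 1 commit.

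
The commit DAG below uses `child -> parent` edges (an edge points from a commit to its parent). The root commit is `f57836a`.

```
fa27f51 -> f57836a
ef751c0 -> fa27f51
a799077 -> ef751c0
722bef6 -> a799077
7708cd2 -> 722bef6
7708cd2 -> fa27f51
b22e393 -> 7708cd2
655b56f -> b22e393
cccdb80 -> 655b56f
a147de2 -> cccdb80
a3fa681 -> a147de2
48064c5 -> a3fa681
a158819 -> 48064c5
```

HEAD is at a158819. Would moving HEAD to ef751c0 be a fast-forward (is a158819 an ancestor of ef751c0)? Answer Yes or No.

No

A fast-forward from a158819 to ef751c0 is possible iff a158819 is an ancestor of ef751c0.
Ancestors of ef751c0: {ef751c0, f57836a, fa27f51}.
a158819 is not among them, so fast-forward is not possible.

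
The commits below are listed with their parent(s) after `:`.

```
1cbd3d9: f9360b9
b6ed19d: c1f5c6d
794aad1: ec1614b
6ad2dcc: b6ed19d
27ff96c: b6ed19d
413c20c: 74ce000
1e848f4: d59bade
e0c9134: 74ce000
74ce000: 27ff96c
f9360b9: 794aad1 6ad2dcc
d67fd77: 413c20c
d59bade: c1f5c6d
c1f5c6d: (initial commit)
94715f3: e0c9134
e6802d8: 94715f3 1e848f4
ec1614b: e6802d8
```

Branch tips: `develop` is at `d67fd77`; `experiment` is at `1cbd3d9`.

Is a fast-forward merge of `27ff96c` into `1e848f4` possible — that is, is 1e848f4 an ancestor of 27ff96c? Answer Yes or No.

No

A fast-forward from 1e848f4 to 27ff96c is possible iff 1e848f4 is an ancestor of 27ff96c.
Ancestors of 27ff96c: {27ff96c, b6ed19d, c1f5c6d}.
1e848f4 is not among them, so fast-forward is not possible.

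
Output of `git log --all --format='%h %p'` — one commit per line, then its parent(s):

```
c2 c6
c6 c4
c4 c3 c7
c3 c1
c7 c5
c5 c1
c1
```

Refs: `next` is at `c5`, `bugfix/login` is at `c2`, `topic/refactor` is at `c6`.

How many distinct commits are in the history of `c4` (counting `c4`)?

5

Walking parent pointers from c4: reachable set = {c1, c3, c4, c5, c7}.
That is 5 commits.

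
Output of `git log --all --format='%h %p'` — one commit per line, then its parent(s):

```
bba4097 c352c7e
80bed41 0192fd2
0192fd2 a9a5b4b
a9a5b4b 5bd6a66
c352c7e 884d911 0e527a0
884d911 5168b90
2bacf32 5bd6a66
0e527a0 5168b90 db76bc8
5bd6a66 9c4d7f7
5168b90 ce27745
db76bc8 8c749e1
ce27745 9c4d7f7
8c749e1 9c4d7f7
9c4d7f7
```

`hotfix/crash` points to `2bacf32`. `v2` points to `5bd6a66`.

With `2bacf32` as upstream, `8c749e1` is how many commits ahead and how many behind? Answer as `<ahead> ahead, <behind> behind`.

Reachable from 8c749e1: {8c749e1, 9c4d7f7}.
Reachable from 2bacf32: {2bacf32, 5bd6a66, 9c4d7f7}.
Only in 8c749e1's history (ahead): {8c749e1} — 1.
Only in 2bacf32's history (behind): {2bacf32, 5bd6a66} — 2.

1 ahead, 2 behind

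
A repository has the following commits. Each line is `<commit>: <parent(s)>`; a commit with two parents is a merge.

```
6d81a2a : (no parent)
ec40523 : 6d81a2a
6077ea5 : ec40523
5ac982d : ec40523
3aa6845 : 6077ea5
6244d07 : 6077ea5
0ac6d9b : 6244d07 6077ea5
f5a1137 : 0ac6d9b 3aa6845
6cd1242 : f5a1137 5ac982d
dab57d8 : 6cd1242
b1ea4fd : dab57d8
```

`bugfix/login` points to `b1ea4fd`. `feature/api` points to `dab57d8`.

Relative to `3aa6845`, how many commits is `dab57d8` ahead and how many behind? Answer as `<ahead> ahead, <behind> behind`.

6 ahead, 0 behind

Reachable from dab57d8: {0ac6d9b, 3aa6845, 5ac982d, 6077ea5, 6244d07, 6cd1242, 6d81a2a, dab57d8, ec40523, f5a1137}.
Reachable from 3aa6845: {3aa6845, 6077ea5, 6d81a2a, ec40523}.
Only in dab57d8's history (ahead): {0ac6d9b, 5ac982d, 6244d07, 6cd1242, dab57d8, f5a1137} — 6.
Only in 3aa6845's history (behind): {} — 0.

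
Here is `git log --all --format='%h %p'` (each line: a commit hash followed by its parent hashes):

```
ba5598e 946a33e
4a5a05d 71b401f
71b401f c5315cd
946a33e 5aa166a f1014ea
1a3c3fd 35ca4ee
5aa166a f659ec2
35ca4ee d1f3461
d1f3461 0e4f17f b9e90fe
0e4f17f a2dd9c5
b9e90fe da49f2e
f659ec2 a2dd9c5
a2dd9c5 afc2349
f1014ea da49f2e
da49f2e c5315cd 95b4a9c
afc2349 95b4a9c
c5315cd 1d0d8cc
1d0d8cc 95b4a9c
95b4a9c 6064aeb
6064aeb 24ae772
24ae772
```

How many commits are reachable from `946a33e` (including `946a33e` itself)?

12

Walking parent pointers from 946a33e: reachable set = {1d0d8cc, 24ae772, 5aa166a, 6064aeb, 946a33e, 95b4a9c, a2dd9c5, afc2349, c5315cd, da49f2e, f1014ea, f659ec2}.
That is 12 commits.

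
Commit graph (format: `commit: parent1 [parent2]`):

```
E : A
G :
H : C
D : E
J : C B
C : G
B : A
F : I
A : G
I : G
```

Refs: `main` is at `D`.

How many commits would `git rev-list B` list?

3

Walking parent pointers from B: reachable set = {A, B, G}.
That is 3 commits.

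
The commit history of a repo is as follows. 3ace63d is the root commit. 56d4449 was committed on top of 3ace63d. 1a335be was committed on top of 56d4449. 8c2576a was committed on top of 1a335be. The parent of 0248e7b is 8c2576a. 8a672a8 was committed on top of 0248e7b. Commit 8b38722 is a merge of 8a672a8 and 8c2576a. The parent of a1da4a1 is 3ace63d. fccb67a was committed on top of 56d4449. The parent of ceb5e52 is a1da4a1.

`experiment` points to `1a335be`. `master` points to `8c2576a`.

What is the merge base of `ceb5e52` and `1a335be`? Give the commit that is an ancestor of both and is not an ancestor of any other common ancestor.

3ace63d

Ancestors of ceb5e52: {3ace63d, a1da4a1, ceb5e52}.
Ancestors of 1a335be: {1a335be, 3ace63d, 56d4449}.
Common ancestors: {3ace63d}.
The only common ancestor is 3ace63d, so it is the merge base.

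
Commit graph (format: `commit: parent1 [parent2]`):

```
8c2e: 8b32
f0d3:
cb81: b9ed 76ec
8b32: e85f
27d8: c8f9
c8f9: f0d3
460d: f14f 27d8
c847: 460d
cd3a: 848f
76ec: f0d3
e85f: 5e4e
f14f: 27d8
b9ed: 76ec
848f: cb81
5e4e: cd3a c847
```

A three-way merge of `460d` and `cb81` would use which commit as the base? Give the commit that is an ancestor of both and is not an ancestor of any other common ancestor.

Ancestors of 460d: {27d8, 460d, c8f9, f0d3, f14f}.
Ancestors of cb81: {76ec, b9ed, cb81, f0d3}.
Common ancestors: {f0d3}.
The only common ancestor is f0d3, so it is the merge base.

f0d3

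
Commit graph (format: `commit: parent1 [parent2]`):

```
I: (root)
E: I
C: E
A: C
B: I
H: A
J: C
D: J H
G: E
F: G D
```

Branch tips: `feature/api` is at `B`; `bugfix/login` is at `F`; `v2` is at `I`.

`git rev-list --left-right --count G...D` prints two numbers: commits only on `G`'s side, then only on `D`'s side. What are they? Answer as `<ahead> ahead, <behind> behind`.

1 ahead, 5 behind

Reachable from G: {E, G, I}.
Reachable from D: {A, C, D, E, H, I, J}.
Only in G's history (ahead): {G} — 1.
Only in D's history (behind): {A, C, D, H, J} — 5.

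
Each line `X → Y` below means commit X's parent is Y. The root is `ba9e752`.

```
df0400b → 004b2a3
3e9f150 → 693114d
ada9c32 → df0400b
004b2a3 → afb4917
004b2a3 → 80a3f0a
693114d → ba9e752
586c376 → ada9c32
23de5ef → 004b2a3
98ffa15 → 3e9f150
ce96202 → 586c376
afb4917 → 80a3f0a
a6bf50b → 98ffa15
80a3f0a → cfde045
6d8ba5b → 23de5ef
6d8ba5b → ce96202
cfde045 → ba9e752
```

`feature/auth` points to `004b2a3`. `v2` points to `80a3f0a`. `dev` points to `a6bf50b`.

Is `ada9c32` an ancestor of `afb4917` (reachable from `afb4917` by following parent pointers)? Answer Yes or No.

No

Ancestors of afb4917: {80a3f0a, afb4917, ba9e752, cfde045}.
ada9c32 is not in that set, so it is not an ancestor of afb4917.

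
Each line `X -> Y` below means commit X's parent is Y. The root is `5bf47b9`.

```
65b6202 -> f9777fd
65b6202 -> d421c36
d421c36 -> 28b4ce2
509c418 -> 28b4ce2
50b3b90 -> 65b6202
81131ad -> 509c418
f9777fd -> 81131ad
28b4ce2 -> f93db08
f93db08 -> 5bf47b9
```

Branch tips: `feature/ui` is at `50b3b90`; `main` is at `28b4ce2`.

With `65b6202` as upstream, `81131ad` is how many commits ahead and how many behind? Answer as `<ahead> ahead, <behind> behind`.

0 ahead, 3 behind

Reachable from 81131ad: {28b4ce2, 509c418, 5bf47b9, 81131ad, f93db08}.
Reachable from 65b6202: {28b4ce2, 509c418, 5bf47b9, 65b6202, 81131ad, d421c36, f93db08, f9777fd}.
Only in 81131ad's history (ahead): {} — 0.
Only in 65b6202's history (behind): {65b6202, d421c36, f9777fd} — 3.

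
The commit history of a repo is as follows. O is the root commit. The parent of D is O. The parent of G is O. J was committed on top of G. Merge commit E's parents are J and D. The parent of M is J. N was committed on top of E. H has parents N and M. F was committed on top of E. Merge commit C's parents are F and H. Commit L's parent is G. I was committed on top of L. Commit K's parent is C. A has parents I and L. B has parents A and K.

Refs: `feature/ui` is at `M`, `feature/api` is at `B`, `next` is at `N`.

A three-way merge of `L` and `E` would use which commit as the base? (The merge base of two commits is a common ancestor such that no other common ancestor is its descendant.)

G

Ancestors of L: {G, L, O}.
Ancestors of E: {D, E, G, J, O}.
Common ancestors: {G, O}.
Among these, G is not an ancestor of any other common ancestor — it is the merge base.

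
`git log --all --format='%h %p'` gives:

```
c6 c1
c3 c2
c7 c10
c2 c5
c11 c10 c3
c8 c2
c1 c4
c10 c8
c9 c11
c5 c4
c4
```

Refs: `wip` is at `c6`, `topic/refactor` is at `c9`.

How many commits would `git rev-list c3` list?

4

Walking parent pointers from c3: reachable set = {c2, c3, c4, c5}.
That is 4 commits.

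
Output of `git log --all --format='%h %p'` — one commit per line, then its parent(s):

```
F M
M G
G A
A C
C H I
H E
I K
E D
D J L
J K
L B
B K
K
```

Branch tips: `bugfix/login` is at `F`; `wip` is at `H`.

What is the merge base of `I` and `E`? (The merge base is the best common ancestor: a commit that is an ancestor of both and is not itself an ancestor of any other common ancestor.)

Ancestors of I: {I, K}.
Ancestors of E: {B, D, E, J, K, L}.
Common ancestors: {K}.
The only common ancestor is K, so it is the merge base.

K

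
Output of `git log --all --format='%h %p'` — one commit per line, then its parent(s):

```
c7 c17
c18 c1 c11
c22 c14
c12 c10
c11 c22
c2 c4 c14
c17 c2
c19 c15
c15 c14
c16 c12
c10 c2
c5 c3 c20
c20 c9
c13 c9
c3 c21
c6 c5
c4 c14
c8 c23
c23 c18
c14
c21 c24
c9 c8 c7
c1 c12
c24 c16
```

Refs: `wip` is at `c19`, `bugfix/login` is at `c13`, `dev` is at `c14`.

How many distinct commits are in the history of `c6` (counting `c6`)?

21

Walking parent pointers from c6: reachable set = {c1, c10, c11, c12, c14, c16, c17, c18, c2, c20, c21, c22, c23, c24, c3, c4, c5, c6, c7, c8, c9}.
That is 21 commits.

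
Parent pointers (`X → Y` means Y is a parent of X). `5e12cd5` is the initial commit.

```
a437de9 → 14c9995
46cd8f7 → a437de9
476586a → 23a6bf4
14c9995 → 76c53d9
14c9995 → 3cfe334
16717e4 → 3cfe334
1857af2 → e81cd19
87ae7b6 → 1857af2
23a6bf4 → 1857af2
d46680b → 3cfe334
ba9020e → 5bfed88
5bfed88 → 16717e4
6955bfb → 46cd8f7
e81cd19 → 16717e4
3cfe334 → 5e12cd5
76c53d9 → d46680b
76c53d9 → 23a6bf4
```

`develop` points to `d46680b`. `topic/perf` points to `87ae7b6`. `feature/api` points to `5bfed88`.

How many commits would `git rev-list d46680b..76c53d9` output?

5

Reachable from 76c53d9: {16717e4, 1857af2, 23a6bf4, 3cfe334, 5e12cd5, 76c53d9, d46680b, e81cd19}.
Reachable from d46680b: {3cfe334, 5e12cd5, d46680b}.
In 76c53d9's history but not d46680b's: {16717e4, 1857af2, 23a6bf4, 76c53d9, e81cd19} — 5 commits.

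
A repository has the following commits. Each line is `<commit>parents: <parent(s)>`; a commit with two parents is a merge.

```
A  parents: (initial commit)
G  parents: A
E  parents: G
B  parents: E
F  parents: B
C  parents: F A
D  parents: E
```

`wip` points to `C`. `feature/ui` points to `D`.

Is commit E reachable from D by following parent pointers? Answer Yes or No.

Yes

Ancestors of D (commits reachable by following parents): {A, D, E, G}.
E is in that set, so it is an ancestor of D.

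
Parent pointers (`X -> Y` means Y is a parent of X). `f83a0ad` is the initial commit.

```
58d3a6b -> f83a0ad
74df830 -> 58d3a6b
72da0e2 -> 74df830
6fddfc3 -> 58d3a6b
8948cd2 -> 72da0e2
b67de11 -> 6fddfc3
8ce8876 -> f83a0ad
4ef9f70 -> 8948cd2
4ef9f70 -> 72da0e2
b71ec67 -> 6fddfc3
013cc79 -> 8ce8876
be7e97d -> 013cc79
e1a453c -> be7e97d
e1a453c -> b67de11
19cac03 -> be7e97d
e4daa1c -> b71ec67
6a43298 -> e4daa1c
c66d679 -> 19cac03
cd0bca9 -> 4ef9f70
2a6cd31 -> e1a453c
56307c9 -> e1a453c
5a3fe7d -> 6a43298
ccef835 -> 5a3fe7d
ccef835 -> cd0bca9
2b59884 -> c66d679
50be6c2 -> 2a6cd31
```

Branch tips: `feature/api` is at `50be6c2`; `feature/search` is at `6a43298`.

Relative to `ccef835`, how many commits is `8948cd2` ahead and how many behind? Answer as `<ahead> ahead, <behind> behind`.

Reachable from 8948cd2: {58d3a6b, 72da0e2, 74df830, 8948cd2, f83a0ad}.
Reachable from ccef835: {4ef9f70, 58d3a6b, 5a3fe7d, 6a43298, 6fddfc3, 72da0e2, 74df830, 8948cd2, b71ec67, ccef835, cd0bca9, e4daa1c, f83a0ad}.
Only in 8948cd2's history (ahead): {} — 0.
Only in ccef835's history (behind): {4ef9f70, 5a3fe7d, 6a43298, 6fddfc3, b71ec67, ccef835, cd0bca9, e4daa1c} — 8.

0 ahead, 8 behind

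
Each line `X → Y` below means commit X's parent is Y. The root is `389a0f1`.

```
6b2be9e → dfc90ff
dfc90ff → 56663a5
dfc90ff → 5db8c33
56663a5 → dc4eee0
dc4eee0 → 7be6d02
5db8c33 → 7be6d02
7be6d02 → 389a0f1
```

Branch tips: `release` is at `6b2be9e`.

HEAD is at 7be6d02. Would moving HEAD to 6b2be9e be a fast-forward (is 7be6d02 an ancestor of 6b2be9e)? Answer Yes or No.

A fast-forward from 7be6d02 to 6b2be9e is possible iff 7be6d02 is an ancestor of 6b2be9e.
Ancestors of 6b2be9e: {389a0f1, 56663a5, 5db8c33, 6b2be9e, 7be6d02, dc4eee0, dfc90ff}.
7be6d02 is among them, so fast-forward is possible.

Yes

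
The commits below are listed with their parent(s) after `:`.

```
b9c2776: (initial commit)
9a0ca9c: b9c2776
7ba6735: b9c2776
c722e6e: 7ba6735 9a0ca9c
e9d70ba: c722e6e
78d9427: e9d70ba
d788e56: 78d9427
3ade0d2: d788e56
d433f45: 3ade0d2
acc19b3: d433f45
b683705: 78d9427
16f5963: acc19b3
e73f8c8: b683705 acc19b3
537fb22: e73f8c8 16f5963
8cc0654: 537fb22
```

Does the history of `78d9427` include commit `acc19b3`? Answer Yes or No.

No

Ancestors of 78d9427: {78d9427, 7ba6735, 9a0ca9c, b9c2776, c722e6e, e9d70ba}.
acc19b3 is not in that set, so it is not an ancestor of 78d9427.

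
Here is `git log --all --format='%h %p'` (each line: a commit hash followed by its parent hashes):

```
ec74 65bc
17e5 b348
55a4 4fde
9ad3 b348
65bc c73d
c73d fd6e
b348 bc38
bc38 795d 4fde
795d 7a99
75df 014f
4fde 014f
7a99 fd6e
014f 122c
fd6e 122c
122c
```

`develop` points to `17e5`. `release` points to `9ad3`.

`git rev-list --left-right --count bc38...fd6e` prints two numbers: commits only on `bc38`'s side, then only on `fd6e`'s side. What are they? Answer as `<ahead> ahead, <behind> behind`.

Reachable from bc38: {014f, 122c, 4fde, 795d, 7a99, bc38, fd6e}.
Reachable from fd6e: {122c, fd6e}.
Only in bc38's history (ahead): {014f, 4fde, 795d, 7a99, bc38} — 5.
Only in fd6e's history (behind): {} — 0.

5 ahead, 0 behind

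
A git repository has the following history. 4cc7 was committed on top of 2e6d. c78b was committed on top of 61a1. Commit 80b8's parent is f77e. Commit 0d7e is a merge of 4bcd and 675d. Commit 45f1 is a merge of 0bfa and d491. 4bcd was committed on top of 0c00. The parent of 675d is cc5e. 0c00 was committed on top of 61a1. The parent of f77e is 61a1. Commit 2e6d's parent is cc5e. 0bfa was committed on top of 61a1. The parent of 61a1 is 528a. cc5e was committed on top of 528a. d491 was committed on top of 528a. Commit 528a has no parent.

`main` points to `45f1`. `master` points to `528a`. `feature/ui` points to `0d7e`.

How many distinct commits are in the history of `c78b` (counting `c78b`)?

3

Walking parent pointers from c78b: reachable set = {528a, 61a1, c78b}.
That is 3 commits.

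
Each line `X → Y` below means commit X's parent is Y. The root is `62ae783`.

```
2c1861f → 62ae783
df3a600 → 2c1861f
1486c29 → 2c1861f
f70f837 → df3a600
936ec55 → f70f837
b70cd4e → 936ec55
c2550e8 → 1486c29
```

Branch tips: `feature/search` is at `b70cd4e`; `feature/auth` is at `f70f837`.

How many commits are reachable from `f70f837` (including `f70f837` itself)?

Walking parent pointers from f70f837: reachable set = {2c1861f, 62ae783, df3a600, f70f837}.
That is 4 commits.

4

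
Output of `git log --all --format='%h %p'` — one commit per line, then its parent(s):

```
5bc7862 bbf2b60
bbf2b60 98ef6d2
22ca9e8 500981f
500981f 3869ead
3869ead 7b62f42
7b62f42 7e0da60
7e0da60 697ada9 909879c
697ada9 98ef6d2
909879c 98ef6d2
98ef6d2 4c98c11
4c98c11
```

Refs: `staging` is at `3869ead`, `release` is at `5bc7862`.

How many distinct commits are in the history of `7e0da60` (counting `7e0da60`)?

Walking parent pointers from 7e0da60: reachable set = {4c98c11, 697ada9, 7e0da60, 909879c, 98ef6d2}.
That is 5 commits.

5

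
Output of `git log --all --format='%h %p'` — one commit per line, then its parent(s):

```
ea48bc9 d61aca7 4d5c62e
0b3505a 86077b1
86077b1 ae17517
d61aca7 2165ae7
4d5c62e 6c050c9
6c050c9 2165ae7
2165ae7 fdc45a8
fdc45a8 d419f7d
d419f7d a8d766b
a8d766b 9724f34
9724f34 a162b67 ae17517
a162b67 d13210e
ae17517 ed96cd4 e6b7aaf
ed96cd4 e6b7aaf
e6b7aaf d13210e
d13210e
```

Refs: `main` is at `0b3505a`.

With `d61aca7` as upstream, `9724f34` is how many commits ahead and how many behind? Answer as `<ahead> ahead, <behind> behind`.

0 ahead, 5 behind

Reachable from 9724f34: {9724f34, a162b67, ae17517, d13210e, e6b7aaf, ed96cd4}.
Reachable from d61aca7: {2165ae7, 9724f34, a162b67, a8d766b, ae17517, d13210e, d419f7d, d61aca7, e6b7aaf, ed96cd4, fdc45a8}.
Only in 9724f34's history (ahead): {} — 0.
Only in d61aca7's history (behind): {2165ae7, a8d766b, d419f7d, d61aca7, fdc45a8} — 5.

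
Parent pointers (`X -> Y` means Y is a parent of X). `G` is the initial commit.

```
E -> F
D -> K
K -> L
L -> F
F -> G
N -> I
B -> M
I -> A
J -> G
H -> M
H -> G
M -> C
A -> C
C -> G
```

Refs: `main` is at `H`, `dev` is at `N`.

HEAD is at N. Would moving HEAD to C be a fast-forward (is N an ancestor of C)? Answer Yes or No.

No

A fast-forward from N to C is possible iff N is an ancestor of C.
Ancestors of C: {C, G}.
N is not among them, so fast-forward is not possible.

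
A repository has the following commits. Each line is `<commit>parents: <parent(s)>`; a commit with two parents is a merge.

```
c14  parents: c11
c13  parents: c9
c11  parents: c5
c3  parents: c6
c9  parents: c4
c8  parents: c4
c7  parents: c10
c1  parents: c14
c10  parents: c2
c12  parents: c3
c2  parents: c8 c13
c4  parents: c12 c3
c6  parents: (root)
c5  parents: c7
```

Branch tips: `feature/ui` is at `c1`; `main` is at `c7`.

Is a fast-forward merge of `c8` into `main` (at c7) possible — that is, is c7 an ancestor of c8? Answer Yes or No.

A fast-forward from c7 to c8 is possible iff c7 is an ancestor of c8.
Ancestors of c8: {c12, c3, c4, c6, c8}.
c7 is not among them, so fast-forward is not possible.

No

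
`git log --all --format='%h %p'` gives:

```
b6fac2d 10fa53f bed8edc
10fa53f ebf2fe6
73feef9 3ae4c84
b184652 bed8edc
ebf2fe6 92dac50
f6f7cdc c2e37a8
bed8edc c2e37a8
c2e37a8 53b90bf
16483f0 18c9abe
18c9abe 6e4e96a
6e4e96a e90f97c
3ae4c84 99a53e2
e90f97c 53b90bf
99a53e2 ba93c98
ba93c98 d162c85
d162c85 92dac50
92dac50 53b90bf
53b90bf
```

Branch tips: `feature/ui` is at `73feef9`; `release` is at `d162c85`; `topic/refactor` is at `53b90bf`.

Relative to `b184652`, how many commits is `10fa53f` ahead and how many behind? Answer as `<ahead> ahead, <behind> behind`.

3 ahead, 3 behind

Reachable from 10fa53f: {10fa53f, 53b90bf, 92dac50, ebf2fe6}.
Reachable from b184652: {53b90bf, b184652, bed8edc, c2e37a8}.
Only in 10fa53f's history (ahead): {10fa53f, 92dac50, ebf2fe6} — 3.
Only in b184652's history (behind): {b184652, bed8edc, c2e37a8} — 3.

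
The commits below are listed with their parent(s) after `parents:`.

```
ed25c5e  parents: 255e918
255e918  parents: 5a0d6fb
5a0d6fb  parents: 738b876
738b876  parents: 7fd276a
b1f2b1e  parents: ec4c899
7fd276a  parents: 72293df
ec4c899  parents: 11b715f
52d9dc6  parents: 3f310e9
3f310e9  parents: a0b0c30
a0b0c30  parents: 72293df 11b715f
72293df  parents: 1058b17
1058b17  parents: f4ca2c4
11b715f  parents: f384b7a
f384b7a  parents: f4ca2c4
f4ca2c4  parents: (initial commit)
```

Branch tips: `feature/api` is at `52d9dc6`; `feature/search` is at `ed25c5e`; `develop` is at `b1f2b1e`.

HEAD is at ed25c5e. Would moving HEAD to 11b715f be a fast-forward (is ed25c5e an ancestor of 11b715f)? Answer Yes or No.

A fast-forward from ed25c5e to 11b715f is possible iff ed25c5e is an ancestor of 11b715f.
Ancestors of 11b715f: {11b715f, f384b7a, f4ca2c4}.
ed25c5e is not among them, so fast-forward is not possible.

No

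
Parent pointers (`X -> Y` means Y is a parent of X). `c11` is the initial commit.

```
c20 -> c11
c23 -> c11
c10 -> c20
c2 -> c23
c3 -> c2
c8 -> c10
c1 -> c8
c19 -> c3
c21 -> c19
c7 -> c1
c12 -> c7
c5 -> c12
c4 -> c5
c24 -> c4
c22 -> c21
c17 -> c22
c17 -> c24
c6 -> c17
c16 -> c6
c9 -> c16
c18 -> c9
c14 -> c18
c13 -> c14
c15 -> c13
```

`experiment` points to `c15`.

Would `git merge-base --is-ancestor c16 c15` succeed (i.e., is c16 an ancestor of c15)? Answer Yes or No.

Ancestors of c15 (commits reachable by following parents): {c1, c10, c11, c12, c13, c14, c15, c16, c17, c18, c19, c2, c20, c21, c22, c23, c24, c3, c4, c5, c6, c7, c8, c9}.
c16 is in that set, so it is an ancestor of c15.

Yes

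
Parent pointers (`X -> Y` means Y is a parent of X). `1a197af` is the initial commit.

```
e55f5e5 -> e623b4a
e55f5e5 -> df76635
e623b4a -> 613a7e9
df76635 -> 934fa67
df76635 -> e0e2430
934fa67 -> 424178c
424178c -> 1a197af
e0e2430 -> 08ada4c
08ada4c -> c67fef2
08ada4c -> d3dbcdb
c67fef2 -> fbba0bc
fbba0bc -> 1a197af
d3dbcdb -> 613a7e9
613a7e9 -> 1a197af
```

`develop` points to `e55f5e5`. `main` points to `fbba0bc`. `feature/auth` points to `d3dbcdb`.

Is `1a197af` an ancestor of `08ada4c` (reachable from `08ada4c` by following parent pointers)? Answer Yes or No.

Yes

Ancestors of 08ada4c (commits reachable by following parents): {08ada4c, 1a197af, 613a7e9, c67fef2, d3dbcdb, fbba0bc}.
1a197af is in that set, so it is an ancestor of 08ada4c.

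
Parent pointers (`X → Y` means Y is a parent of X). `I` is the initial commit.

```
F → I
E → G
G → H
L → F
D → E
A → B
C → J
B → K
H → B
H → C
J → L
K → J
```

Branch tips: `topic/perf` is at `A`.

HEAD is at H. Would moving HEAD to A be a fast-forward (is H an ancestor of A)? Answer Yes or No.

No

A fast-forward from H to A is possible iff H is an ancestor of A.
Ancestors of A: {A, B, F, I, J, K, L}.
H is not among them, so fast-forward is not possible.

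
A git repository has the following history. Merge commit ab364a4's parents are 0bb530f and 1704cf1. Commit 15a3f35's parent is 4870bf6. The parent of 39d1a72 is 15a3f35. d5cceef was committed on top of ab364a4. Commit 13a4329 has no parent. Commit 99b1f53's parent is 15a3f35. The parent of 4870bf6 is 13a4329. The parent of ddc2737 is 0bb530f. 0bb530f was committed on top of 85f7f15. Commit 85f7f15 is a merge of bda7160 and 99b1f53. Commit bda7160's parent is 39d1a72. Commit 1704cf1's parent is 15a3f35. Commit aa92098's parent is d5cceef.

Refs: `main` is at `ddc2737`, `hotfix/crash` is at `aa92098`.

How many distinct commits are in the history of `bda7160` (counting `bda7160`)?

Walking parent pointers from bda7160: reachable set = {13a4329, 15a3f35, 39d1a72, 4870bf6, bda7160}.
That is 5 commits.

5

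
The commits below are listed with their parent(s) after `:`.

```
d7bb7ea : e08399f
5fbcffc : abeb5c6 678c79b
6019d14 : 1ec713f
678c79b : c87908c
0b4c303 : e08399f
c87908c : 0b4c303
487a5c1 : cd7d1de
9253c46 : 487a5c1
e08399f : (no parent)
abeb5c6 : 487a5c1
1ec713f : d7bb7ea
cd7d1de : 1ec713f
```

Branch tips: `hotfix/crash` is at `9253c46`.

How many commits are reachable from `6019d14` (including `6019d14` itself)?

4

Walking parent pointers from 6019d14: reachable set = {1ec713f, 6019d14, d7bb7ea, e08399f}.
That is 4 commits.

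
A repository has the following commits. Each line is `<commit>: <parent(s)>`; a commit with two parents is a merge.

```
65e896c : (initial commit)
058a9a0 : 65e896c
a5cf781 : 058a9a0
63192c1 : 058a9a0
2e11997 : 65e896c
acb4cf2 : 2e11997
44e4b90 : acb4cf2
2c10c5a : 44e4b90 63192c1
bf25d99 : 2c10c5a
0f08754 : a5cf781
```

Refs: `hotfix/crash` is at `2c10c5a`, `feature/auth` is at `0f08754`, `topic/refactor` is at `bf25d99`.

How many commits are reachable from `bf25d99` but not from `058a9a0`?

6

Reachable from bf25d99: {058a9a0, 2c10c5a, 2e11997, 44e4b90, 63192c1, 65e896c, acb4cf2, bf25d99}.
Reachable from 058a9a0: {058a9a0, 65e896c}.
In bf25d99's history but not 058a9a0's: {2c10c5a, 2e11997, 44e4b90, 63192c1, acb4cf2, bf25d99} — 6 commits.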